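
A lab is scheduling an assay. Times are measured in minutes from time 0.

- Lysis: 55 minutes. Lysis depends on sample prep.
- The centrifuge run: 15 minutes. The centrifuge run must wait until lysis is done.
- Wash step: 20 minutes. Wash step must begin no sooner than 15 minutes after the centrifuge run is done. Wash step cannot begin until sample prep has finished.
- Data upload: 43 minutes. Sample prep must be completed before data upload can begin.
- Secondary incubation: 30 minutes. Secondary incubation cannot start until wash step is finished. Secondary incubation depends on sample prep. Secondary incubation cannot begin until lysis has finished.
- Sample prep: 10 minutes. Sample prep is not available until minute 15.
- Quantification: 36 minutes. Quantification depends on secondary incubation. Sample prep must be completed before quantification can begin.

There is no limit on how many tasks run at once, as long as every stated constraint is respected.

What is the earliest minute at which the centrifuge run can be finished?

Sample prep waits on its own release at minute 15, so it starts at minute 15 and finishes at 15 + 10 = minute 25.
Lysis cannot begin until sample prep (finishes minute 25). It runs from minute 25 to 25 + 55 = minute 80.
The centrifuge run waits on lysis (finishes minute 80), so it starts at minute 80 and finishes at 80 + 15 = minute 95.

95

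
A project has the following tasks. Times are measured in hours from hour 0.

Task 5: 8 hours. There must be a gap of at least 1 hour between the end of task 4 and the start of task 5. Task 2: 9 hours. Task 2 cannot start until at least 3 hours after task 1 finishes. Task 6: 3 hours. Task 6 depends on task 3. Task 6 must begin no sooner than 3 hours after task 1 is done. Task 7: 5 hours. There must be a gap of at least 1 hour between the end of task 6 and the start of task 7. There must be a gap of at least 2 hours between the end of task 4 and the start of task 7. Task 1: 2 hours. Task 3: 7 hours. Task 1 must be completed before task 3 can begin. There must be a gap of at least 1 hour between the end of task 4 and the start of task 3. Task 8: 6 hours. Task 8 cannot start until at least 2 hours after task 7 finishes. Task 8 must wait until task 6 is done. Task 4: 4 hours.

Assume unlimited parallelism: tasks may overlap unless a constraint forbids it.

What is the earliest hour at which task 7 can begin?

Task 4 has no prerequisites, so it starts at hour 0 and finishes at hour 4.
Nothing blocks task 1, so it runs from hour 0 to hour 2.
Task 3 cannot start until task 1 (finishes hour 2); task 4 (finishes hour 4, plus 1-hour gap → hour 5). The controlling bound is hour 5, so task 3 finishes at 5 + 7 = hour 12.
Task 6 has to wait for task 3 (finishes hour 12); task 1 (finishes hour 2, plus 3-hour gap → hour 5). The latest of these is hour 12, so task 6 runs hour 12 to 12 + 3 = hour 15.
Task 7 waits on task 6 (finishes hour 15, plus 1-hour gap → hour 16); task 4 (finishes hour 4, plus 2-hour gap → hour 6). The latest of these is hour 16, which is the earliest task 7 can start.

16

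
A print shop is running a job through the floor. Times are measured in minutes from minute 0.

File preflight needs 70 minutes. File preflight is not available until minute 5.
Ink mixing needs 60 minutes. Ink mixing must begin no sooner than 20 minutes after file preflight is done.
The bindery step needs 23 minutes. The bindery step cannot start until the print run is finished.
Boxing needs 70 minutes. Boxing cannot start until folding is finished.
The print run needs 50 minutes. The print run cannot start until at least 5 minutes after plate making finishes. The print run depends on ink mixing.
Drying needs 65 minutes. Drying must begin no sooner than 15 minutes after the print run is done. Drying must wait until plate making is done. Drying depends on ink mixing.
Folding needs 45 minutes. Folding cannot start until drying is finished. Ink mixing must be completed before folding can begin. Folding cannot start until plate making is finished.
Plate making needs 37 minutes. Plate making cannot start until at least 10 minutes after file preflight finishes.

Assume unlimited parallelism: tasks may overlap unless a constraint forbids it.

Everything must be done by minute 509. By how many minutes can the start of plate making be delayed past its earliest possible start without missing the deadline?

137

File preflight cannot begin until its own release at minute 5. It runs from minute 5 to 5 + 70 = minute 75.
After file preflight (finishes minute 75, plus 10-minute gap → minute 85), plate making can start at minute 85 and finishes at minute 122.

Working backward from the deadline:
To finish by minute 509, boxing (duration 70) must start no later than minute 439.
Folding has to be done before boxing (must start by minute 439). That means finishing by minute 439, i.e. starting by 439 − 45 = minute 394.
Drying must finish before folding (must start by minute 394). With a 65-minute duration, drying must start by 394 − 65 = minute 329.
Nothing follows the bindery step; the deadline of minute 509 is its only limit. It must start by 509 − 23 = minute 486.
The print run has several dependents: drying (must start by minute 329, minus 15-minute gap → minute 314); the bindery step (must start by minute 486). The earliest of those limits is minute 314, so the print run must start by 314 − 50 = minute 264.
Plate making must finish in time for the print run (must start by minute 264, minus 5-minute gap → minute 259); drying (must start by minute 329); folding (must start by minute 394). The tightest is minute 259, so plate making must start by 259 − 37 = minute 222.
So plate making can start as early as minute 85 and as late as minute 222, giving 222 − 85 = 137 minutes of slack.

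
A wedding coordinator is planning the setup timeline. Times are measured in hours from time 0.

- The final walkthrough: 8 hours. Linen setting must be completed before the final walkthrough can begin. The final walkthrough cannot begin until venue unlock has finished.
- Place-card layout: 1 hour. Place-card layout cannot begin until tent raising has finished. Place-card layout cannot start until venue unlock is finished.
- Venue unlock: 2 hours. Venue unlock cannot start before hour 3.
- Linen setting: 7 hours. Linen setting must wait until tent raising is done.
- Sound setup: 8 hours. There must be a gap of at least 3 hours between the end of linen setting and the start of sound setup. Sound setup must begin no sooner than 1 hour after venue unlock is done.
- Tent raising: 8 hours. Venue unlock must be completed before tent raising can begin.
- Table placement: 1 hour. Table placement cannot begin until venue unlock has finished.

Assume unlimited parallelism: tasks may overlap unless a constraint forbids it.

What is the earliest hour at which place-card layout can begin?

After its own release at hour 3, venue unlock can start at hour 3 and finishes at hour 5.
Tent raising waits on venue unlock (finishes hour 5), so it starts at hour 5 and finishes at 5 + 8 = hour 13.
Place-card layout waits on tent raising (finishes hour 13); venue unlock (finishes hour 5). The latest of these is hour 13, which is the earliest place-card layout can start.

13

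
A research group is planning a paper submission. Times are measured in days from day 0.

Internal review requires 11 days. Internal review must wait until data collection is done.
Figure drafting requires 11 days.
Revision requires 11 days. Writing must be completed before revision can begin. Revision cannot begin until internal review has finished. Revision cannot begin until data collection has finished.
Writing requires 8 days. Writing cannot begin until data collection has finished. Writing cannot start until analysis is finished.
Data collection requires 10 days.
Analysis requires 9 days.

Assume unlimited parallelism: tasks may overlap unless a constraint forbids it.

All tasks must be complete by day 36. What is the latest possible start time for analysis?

8

Nothing follows revision; the deadline of day 36 is its only limit. It must start by 36 − 11 = day 25.
Writing must finish before revision (must start by day 25). With an 8-day duration, writing must start by 25 − 8 = day 17.
Since writing (must start by day 17) depends on it, analysis must finish by day 17. Backing off its 9-day duration gives a latest start of day 8.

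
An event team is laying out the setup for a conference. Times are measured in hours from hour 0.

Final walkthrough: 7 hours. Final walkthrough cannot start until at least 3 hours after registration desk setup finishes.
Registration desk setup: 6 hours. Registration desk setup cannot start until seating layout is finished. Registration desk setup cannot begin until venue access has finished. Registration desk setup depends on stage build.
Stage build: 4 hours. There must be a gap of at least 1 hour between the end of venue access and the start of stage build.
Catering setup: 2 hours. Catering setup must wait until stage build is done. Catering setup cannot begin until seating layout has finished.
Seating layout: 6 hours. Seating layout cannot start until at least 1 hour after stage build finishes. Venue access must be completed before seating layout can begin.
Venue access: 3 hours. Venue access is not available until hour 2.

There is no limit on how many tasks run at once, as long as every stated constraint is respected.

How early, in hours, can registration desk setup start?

Venue access cannot begin until its own release at hour 2. It runs from hour 2 to 2 + 3 = hour 5.
Stage build cannot begin until venue access (finishes hour 5, plus 1-hour gap → hour 6). It runs from hour 6 to 6 + 4 = hour 10.
For seating layout: stage build (finishes hour 10, plus 1-hour gap → hour 11); venue access (finishes hour 5). Taking the maximum gives a start of hour 11, and it finishes at 11 + 6 = hour 17.
Registration desk setup waits on seating layout (finishes hour 17); venue access (finishes hour 5); stage build (finishes hour 10). The latest of these is hour 17, which is the earliest registration desk setup can start.

17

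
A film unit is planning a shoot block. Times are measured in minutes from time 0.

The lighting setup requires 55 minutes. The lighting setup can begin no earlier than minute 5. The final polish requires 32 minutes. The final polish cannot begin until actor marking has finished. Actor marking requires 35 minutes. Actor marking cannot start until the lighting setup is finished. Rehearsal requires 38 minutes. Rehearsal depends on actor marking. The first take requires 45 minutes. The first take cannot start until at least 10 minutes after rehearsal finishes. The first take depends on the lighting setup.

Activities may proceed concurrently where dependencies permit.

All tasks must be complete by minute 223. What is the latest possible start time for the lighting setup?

40

The first take must finish by minute 223; it takes 45 minutes, so it must start by 223 − 45 = minute 178.
Rehearsal must finish before the first take (must start by minute 178, minus 10-minute gap → minute 168). With a 38-minute duration, rehearsal must start by 168 − 38 = minute 130.
To finish by minute 223, the final polish (duration 32) must start no later than minute 191.
Actor marking feeds rehearsal (must start by minute 130); the final polish (must start by minute 191). Taking the minimum, actor marking must finish by minute 130 and start by 130 − 35 = minute 95.
The lighting setup feeds actor marking (must start by minute 95); the first take (must start by minute 178). Taking the minimum, the lighting setup must finish by minute 95 and start by 95 − 55 = minute 40.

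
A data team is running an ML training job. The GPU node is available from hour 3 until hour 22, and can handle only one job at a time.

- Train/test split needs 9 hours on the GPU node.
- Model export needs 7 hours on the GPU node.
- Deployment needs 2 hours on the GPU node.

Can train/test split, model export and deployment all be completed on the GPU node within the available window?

The GPU node window is 22 − 3 = 19 hours.
Running back to back, the jobs need 9 + 7 + 2 = 18 hours on the GPU node.
Since 18 ≤ 19, they fit within the window.

Yes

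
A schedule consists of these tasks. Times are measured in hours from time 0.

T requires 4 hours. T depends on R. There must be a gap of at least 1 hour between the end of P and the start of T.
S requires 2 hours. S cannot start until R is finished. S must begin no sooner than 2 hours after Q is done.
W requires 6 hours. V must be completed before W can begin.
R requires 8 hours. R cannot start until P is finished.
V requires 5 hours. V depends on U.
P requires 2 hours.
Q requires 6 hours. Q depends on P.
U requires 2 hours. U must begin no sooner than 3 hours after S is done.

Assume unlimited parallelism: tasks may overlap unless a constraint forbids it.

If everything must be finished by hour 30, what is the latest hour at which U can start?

17

To finish by hour 30, W (duration 6) must start no later than hour 24.
Since W (must start by hour 24) depends on it, V must finish by hour 24. Backing off its 5-hour duration gives a latest start of hour 19.
U has to be done before V (must start by hour 19). That means finishing by hour 19, i.e. starting by 19 − 2 = hour 17.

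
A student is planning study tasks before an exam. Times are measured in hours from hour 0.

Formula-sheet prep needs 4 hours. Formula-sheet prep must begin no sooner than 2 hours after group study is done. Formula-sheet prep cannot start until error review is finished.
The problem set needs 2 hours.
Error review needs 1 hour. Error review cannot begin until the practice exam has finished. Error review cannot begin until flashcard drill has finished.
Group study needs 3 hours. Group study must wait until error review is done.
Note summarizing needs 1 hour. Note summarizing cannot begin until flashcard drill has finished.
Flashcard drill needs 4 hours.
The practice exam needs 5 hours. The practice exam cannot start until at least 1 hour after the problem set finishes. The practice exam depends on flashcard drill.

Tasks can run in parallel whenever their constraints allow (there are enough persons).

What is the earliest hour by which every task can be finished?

Nothing blocks flashcard drill, so it runs from hour 0 to hour 4.
Note summarizing waits on flashcard drill (finishes hour 4), so it starts at hour 4 and finishes at 4 + 1 = hour 5.
The problem set can start immediately at hour 0; it finishes at hour 2.
The practice exam has to wait for the problem set (finishes hour 2, plus 1-hour gap → hour 3); flashcard drill (finishes hour 4). The latest of these is hour 4, so the practice exam runs hour 4 to 4 + 5 = hour 9.
Error review cannot start until the practice exam (finishes hour 9); flashcard drill (finishes hour 4). The controlling bound is hour 9, so error review finishes at 9 + 1 = hour 10.
Group study cannot begin until error review (finishes hour 10). It runs from hour 10 to 10 + 3 = hour 13.
Formula-sheet prep has to wait for group study (finishes hour 13, plus 2-hour gap → hour 15); error review (finishes hour 10). The latest of these is hour 15, so formula-sheet prep runs hour 15 to 15 + 4 = hour 19.
All tasks are finished once the last one completes. Finish times: The problem set at 2, Flashcard drill at 4, The practice exam at 9, Error review at 10, Group study at 13, Note summarizing at 5, Formula-sheet prep at 19. The latest is hour 19.

19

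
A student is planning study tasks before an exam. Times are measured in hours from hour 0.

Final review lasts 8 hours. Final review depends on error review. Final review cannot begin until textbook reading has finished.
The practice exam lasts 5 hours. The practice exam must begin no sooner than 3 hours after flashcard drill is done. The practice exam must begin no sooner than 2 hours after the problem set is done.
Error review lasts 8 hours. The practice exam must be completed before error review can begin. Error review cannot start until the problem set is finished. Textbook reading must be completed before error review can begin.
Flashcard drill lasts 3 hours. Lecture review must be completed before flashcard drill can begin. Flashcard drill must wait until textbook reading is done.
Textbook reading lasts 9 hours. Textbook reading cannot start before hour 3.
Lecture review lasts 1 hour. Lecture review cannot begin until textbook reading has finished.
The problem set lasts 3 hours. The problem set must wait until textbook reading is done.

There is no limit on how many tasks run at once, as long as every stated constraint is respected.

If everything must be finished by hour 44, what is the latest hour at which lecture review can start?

16

Final review has no dependents, so it just needs to finish by hour 44. Starting by 44 − 8 = hour 36 achieves that.
Error review feeds into final review (must start by hour 36); so error review must finish by hour 36 and therefore start by hour 28.
The practice exam feeds into error review (must start by hour 28); so the practice exam must finish by hour 28 and therefore start by hour 23.
Flashcard drill feeds into the practice exam (must start by hour 23, minus 3-hour gap → hour 20); so flashcard drill must finish by hour 20 and therefore start by hour 17.
Lecture review must finish before flashcard drill (must start by hour 17). With a 1-hour duration, lecture review must start by 17 − 1 = hour 16.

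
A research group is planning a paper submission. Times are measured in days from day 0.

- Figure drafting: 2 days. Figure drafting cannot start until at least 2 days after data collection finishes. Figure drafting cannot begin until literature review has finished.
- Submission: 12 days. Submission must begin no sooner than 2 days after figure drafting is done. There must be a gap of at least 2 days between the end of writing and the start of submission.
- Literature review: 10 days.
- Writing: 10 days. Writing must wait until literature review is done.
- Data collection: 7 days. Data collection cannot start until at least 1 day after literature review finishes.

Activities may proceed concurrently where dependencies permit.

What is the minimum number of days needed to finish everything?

36

Literature review can start immediately at day 0; it finishes at day 10.
Writing waits on literature review (finishes day 10), so it starts at day 10 and finishes at 10 + 10 = day 20.
Data collection cannot begin until literature review (finishes day 10, plus 1-day gap → day 11). It runs from day 11 to 11 + 7 = day 18.
Figure drafting has to wait for data collection (finishes day 18, plus 2-day gap → day 20); literature review (finishes day 10). The latest of these is day 20, so figure drafting runs day 20 to 20 + 2 = day 22.
Submission needs all of figure drafting (finishes day 22, plus 2-day gap → day 24); writing (finishes day 20, plus 2-day gap → day 22). That puts its earliest start at day 24; it finishes at 24 + 12 = day 36.
All tasks are finished once the last one completes. Finish times: Literature review at 10, Data collection at 18, Figure drafting at 22, Writing at 20, Submission at 36. The latest is day 36.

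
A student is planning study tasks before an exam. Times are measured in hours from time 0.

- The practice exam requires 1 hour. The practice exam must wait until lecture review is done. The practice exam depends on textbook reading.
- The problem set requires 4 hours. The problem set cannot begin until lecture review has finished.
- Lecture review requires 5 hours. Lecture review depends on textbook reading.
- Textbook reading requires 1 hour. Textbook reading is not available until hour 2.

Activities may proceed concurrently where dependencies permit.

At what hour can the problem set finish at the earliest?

12

After its own release at hour 2, textbook reading can start at hour 2 and finishes at hour 3.
Lecture review waits on textbook reading (finishes hour 3), so it starts at hour 3 and finishes at 3 + 5 = hour 8.
The problem set waits on lecture review (finishes hour 8), so it starts at hour 8 and finishes at 8 + 4 = hour 12.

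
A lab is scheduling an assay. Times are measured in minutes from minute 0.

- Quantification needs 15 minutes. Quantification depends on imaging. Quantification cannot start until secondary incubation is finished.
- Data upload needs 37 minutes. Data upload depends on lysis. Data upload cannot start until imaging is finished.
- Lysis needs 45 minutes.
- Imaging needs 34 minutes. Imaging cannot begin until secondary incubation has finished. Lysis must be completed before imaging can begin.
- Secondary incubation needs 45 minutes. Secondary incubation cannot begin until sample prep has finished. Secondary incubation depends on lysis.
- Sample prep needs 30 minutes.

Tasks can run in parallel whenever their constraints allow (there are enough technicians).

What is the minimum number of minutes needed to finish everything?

Lysis can start immediately at minute 0; it finishes at minute 45.
Nothing blocks sample prep, so it runs from minute 0 to minute 30.
Secondary incubation cannot start until sample prep (finishes minute 30); lysis (finishes minute 45). The controlling bound is minute 45, so secondary incubation finishes at 45 + 45 = minute 90.
For imaging: secondary incubation (finishes minute 90); lysis (finishes minute 45). Taking the maximum gives a start of minute 90, and it finishes at 90 + 34 = minute 124.
Data upload has to wait for lysis (finishes minute 45); imaging (finishes minute 124). The latest of these is minute 124, so data upload runs minute 124 to 124 + 37 = minute 161.
Quantification has to wait for imaging (finishes minute 124); secondary incubation (finishes minute 90). The latest of these is minute 124, so quantification runs minute 124 to 124 + 15 = minute 139.
All tasks are finished once the last one completes. Finish times: Sample prep at 30, Lysis at 45, Secondary incubation at 90, Imaging at 124, Quantification at 139, Data upload at 161. The latest is minute 161.

161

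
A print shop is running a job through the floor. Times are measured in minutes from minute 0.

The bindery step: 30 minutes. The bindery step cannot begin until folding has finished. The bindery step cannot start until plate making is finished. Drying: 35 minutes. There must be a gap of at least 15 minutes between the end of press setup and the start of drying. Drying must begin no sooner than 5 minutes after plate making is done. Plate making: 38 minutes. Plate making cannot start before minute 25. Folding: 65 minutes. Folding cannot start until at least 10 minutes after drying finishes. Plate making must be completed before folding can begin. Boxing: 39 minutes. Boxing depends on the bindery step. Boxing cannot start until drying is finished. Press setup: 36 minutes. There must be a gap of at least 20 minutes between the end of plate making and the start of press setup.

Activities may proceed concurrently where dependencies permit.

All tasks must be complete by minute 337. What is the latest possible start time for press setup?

Boxing must finish by minute 337; it takes 39 minutes, so it must start by 337 − 39 = minute 298.
The bindery step feeds into boxing (must start by minute 298); so the bindery step must finish by minute 298 and therefore start by minute 268.
Folding feeds into the bindery step (must start by minute 268); so folding must finish by minute 268 and therefore start by minute 203.
Drying must finish in time for folding (must start by minute 203, minus 10-minute gap → minute 193); boxing (must start by minute 298). The tightest is minute 193, so drying must start by 193 − 35 = minute 158.
Press setup has to be done before drying (must start by minute 158, minus 15-minute gap → minute 143). That means finishing by minute 143, i.e. starting by 143 − 36 = minute 107.

107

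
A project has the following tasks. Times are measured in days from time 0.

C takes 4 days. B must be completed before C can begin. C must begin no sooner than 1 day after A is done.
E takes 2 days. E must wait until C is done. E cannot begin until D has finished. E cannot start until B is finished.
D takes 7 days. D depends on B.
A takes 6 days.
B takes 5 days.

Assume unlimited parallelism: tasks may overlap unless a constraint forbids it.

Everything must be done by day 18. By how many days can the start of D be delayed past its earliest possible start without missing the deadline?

4

B can start immediately at day 0; it finishes at day 5.
D cannot begin until B (finishes day 5). It runs from day 5 to 5 + 7 = day 12.

Working backward from the deadline:
To finish by day 18, E (duration 2) must start no later than day 16.
D feeds into E (must start by day 16); so D must finish by day 16 and therefore start by day 9.
So D can start as early as day 5 and as late as day 9, giving 9 − 5 = 4 days of slack.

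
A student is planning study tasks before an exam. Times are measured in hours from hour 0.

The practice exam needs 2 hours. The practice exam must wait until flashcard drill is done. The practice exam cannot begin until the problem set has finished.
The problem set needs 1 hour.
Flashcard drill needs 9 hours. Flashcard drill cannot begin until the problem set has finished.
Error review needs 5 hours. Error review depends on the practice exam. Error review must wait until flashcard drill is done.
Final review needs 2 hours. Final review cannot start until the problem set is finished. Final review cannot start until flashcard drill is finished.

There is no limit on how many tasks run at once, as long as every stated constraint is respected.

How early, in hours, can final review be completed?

12

The problem set can start immediately at hour 0; it finishes at hour 1.
Flashcard drill cannot begin until the problem set (finishes hour 1). It runs from hour 1 to 1 + 9 = hour 10.
Final review has to wait for the problem set (finishes hour 1); flashcard drill (finishes hour 10). The latest of these is hour 10, so final review runs hour 10 to 10 + 2 = hour 12.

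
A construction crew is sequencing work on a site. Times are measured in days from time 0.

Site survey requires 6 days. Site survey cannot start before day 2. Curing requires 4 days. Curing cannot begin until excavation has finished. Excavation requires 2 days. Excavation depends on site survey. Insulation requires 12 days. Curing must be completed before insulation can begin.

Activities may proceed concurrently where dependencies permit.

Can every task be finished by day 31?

Site survey cannot begin until its own release at day 2. It runs from day 2 to 2 + 6 = day 8.
After site survey (finishes day 8), excavation can start at day 8 and finishes at day 10.
Curing waits on excavation (finishes day 10), so it starts at day 10 and finishes at 10 + 4 = day 14.
After curing (finishes day 14), insulation can start at day 14 and finishes at day 26.
Every task is finished by day 26, which is no later than the deadline of 31, so the schedule is feasible.

Yes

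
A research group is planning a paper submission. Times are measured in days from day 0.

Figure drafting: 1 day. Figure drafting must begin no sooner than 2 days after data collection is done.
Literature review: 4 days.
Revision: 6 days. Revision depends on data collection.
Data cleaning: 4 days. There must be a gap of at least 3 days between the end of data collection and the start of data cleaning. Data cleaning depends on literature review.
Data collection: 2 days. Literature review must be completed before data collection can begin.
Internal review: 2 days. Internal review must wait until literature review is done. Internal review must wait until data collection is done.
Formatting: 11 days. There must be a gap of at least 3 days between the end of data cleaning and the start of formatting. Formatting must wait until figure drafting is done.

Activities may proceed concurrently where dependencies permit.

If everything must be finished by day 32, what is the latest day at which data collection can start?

9

To finish by day 32, formatting (duration 11) must start no later than day 21.
Data cleaning has to be done before formatting (must start by day 21, minus 3-day gap → day 18). That means finishing by day 18, i.e. starting by 18 − 4 = day 14.
Figure drafting has to be done before formatting (must start by day 21). That means finishing by day 21, i.e. starting by 21 − 1 = day 20.
Nothing follows internal review; the deadline of day 32 is its only limit. It must start by 32 − 2 = day 30.
Revision must finish by day 32; it takes 6 days, so it must start by 32 − 6 = day 26.
Data collection feeds data cleaning (must start by day 14, minus 3-day gap → day 11); figure drafting (must start by day 20, minus 2-day gap → day 18); internal review (must start by day 30); revision (must start by day 26). Taking the minimum, data collection must finish by day 11 and start by 11 − 2 = day 9.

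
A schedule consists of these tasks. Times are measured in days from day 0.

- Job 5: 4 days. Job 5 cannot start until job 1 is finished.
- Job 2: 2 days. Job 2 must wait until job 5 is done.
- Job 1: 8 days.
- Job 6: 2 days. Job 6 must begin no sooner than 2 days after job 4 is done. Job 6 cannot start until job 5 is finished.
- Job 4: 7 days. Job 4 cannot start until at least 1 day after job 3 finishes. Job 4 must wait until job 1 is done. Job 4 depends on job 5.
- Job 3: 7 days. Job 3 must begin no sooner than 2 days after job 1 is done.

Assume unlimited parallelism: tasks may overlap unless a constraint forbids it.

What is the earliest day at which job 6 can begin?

27

Job 1 has no prerequisites, so it starts at day 0 and finishes at day 8.
Job 5 waits on job 1 (finishes day 8), so it starts at day 8 and finishes at 8 + 4 = day 12.
After job 1 (finishes day 8, plus 2-day gap → day 10), job 3 can start at day 10 and finishes at day 17.
Job 4 has to wait for job 3 (finishes day 17, plus 1-day gap → day 18); job 1 (finishes day 8); job 5 (finishes day 12). The latest of these is day 18, so job 4 runs day 18 to 18 + 7 = day 25.
Job 6 waits on job 4 (finishes day 25, plus 2-day gap → day 27); job 5 (finishes day 12). The latest of these is day 27, which is the earliest job 6 can start.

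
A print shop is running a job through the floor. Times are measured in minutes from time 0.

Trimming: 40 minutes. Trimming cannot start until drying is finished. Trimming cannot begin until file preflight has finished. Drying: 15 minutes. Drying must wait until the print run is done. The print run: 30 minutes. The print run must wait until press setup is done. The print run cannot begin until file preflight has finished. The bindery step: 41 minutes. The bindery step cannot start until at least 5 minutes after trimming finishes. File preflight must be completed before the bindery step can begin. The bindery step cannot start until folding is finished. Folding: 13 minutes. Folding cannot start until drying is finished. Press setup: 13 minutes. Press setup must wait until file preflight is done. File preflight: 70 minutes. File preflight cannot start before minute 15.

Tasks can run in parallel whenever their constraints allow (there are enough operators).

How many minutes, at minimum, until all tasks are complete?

File preflight waits on its own release at minute 15, so it starts at minute 15 and finishes at 15 + 70 = minute 85.
After file preflight (finishes minute 85), press setup can start at minute 85 and finishes at minute 98.
The print run has to wait for press setup (finishes minute 98); file preflight (finishes minute 85). The latest of these is minute 98, so the print run runs minute 98 to 98 + 30 = minute 128.
Drying cannot begin until the print run (finishes minute 128). It runs from minute 128 to 128 + 15 = minute 143.
Folding waits on drying (finishes minute 143), so it starts at minute 143 and finishes at 143 + 13 = minute 156.
Trimming has to wait for drying (finishes minute 143); file preflight (finishes minute 85). The latest of these is minute 143, so trimming runs minute 143 to 143 + 40 = minute 183.
The bindery step cannot start until trimming (finishes minute 183, plus 5-minute gap → minute 188); file preflight (finishes minute 85); folding (finishes minute 156). The controlling bound is minute 188, so the bindery step finishes at 188 + 41 = minute 229.
All tasks are finished once the last one completes. Finish times: File preflight at 85, Press setup at 98, The print run at 128, Drying at 143, Trimming at 183, Folding at 156, The bindery step at 229. The latest is minute 229.

229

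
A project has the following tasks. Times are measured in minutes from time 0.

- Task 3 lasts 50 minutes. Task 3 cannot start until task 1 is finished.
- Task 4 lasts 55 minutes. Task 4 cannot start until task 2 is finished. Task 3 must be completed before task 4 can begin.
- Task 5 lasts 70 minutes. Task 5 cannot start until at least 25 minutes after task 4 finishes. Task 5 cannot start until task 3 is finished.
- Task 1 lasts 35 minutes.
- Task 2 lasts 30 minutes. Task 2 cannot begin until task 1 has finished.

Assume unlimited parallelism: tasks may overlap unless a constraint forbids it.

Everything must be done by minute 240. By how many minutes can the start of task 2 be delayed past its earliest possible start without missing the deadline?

25

Nothing blocks task 1, so it runs from minute 0 to minute 35.
Task 2 cannot begin until task 1 (finishes minute 35). It runs from minute 35 to 35 + 30 = minute 65.

Working backward from the deadline:
To finish by minute 240, task 5 (duration 70) must start no later than minute 170.
Since task 5 (must start by minute 170, minus 25-minute gap → minute 145) depends on it, task 4 must finish by minute 145. Backing off its 55-minute duration gives a latest start of minute 90.
Task 2 must finish before task 4 (must start by minute 90). With a 30-minute duration, task 2 must start by 90 − 30 = minute 60.
So task 2 can start as early as minute 35 and as late as minute 60, giving 60 − 35 = 25 minutes of slack.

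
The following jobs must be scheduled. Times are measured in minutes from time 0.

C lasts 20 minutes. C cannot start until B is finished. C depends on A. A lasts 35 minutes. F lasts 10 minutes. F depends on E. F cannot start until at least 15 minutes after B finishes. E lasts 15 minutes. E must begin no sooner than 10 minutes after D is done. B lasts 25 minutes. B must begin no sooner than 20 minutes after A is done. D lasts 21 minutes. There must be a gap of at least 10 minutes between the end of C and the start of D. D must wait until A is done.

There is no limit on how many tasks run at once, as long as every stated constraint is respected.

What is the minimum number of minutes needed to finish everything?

A has no prerequisites, so it starts at minute 0 and finishes at minute 35.
B waits on A (finishes minute 35, plus 20-minute gap → minute 55), so it starts at minute 55 and finishes at 55 + 25 = minute 80.
C cannot start until B (finishes minute 80); A (finishes minute 35). The controlling bound is minute 80, so C finishes at 80 + 20 = minute 100.
D needs all of C (finishes minute 100, plus 10-minute gap → minute 110); A (finishes minute 35). That puts its earliest start at minute 110; it finishes at 110 + 21 = minute 131.
After D (finishes minute 131, plus 10-minute gap → minute 141), E can start at minute 141 and finishes at minute 156.
For F: E (finishes minute 156); B (finishes minute 80, plus 15-minute gap → minute 95). Taking the maximum gives a start of minute 156, and it finishes at 156 + 10 = minute 166.
All tasks are finished once the last one completes. Finish times: A at 35, B at 80, C at 100, D at 131, E at 156, F at 166. The latest is minute 166.

166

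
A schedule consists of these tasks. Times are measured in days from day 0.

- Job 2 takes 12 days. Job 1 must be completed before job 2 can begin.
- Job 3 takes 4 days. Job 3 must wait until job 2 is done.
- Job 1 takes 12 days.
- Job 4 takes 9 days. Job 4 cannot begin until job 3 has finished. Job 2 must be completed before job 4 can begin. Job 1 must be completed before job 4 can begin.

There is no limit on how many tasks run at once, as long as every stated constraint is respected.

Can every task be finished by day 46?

Job 1 has no prerequisites, so it starts at day 0 and finishes at day 12.
After job 1 (finishes day 12), job 2 can start at day 12 and finishes at day 24.
After job 2 (finishes day 24), job 3 can start at day 24 and finishes at day 28.
Job 4 needs all of job 3 (finishes day 28); job 2 (finishes day 24); job 1 (finishes day 12). That puts its earliest start at day 28; it finishes at 28 + 9 = day 37.
Every task is finished by day 37, which is no later than the deadline of 46, so the schedule is feasible.

Yes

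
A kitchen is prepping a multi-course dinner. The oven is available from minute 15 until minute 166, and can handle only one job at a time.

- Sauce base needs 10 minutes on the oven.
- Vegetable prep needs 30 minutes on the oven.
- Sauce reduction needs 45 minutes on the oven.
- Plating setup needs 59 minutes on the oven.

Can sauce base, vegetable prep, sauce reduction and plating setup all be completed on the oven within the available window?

The oven window is 166 − 15 = 151 minutes.
Running back to back, the jobs need 10 + 30 + 45 + 59 = 144 minutes on the oven.
Since 144 ≤ 151, they fit within the window.

Yes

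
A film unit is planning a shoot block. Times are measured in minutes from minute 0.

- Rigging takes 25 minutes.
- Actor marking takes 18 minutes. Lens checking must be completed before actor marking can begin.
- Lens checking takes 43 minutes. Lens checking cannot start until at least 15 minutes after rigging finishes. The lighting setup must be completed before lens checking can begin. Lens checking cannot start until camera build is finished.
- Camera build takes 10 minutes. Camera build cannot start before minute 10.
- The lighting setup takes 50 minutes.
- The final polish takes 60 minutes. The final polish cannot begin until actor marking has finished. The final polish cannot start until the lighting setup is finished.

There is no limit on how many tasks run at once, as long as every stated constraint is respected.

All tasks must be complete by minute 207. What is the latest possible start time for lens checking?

To finish by minute 207, the final polish (duration 60) must start no later than minute 147.
Actor marking must finish before the final polish (must start by minute 147). With an 18-minute duration, actor marking must start by 147 − 18 = minute 129.
Lens checking must finish before actor marking (must start by minute 129). With a 43-minute duration, lens checking must start by 129 − 43 = minute 86.

86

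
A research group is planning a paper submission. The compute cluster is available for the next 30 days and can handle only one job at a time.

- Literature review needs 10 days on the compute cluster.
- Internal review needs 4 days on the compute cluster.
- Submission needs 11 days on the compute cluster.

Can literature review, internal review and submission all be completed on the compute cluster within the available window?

Running back to back, the jobs need 10 + 4 + 11 = 25 days on the compute cluster.
Since 25 ≤ 30, they fit within the window.

Yes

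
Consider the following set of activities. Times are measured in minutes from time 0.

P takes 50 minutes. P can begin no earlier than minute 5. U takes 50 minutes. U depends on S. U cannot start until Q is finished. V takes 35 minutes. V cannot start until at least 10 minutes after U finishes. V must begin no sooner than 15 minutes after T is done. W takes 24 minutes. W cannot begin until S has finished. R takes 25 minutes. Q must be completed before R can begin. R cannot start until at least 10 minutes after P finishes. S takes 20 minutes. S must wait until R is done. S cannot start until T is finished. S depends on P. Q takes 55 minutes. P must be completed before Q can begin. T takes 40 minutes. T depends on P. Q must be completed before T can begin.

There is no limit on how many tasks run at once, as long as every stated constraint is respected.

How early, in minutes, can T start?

110

P waits on its own release at minute 5, so it starts at minute 5 and finishes at 5 + 50 = minute 55.
After P (finishes minute 55), Q can start at minute 55 and finishes at minute 110.
T waits on P (finishes minute 55); Q (finishes minute 110). The latest of these is minute 110, which is the earliest T can start.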